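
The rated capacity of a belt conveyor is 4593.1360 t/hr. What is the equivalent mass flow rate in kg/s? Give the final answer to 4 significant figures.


m_dot = 4593.1360 * 1000 / 3600
m_dot = 1276 kg/s


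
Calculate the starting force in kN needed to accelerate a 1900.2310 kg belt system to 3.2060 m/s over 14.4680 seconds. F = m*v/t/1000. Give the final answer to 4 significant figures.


F = 1900.2310 * 3.2060 / 14.4680 / 1000
F = 0.4211 kN


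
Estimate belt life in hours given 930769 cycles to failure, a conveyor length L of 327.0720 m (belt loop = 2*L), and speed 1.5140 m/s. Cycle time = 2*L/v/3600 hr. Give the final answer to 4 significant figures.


cycle_time = 2 * 327.0720 / 1.5140 / 3600 = 0.120018 hr
life = 930769 * 0.120018 = 111700 hours


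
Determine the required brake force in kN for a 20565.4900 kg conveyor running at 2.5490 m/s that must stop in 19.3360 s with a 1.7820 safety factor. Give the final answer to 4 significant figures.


F = 20565.4900 * 2.5490 / 19.3360 * 1.7820 / 1000
F = 4.831 kN


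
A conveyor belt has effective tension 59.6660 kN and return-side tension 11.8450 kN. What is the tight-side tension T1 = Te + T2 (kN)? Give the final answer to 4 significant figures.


T1 = Te + T2 = 59.6660 + 11.8450
T1 = 71.51 kN


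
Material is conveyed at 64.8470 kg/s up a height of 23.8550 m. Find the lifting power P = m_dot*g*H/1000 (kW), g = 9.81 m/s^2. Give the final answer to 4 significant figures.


P = 64.8470 * 9.81 * 23.8550 / 1000
P = 15.18 kW


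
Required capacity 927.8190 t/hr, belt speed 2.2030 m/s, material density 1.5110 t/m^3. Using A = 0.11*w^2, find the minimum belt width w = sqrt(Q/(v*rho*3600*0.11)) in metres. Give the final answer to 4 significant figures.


A_req = 927.8190 / (2.2030 * 1.5110 * 3600) = 0.0774251 m^2
w = sqrt(0.0774251 / 0.11)
w = 0.8390 m


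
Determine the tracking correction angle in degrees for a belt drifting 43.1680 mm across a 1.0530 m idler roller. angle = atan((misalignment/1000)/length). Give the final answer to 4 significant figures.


misalign_m = 43.1680 / 1000 = 0.043168 m
angle = atan(0.043168 / 1.0530)
angle = 2.348 deg


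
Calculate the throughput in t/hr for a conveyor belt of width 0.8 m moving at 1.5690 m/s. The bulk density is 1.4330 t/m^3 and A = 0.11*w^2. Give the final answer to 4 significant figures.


A = 0.11 * 0.8^2 = 0.0704 m^2
C = 0.0704 * 1.5690 * 1.4330 * 3600
C = 569.8 t/hr


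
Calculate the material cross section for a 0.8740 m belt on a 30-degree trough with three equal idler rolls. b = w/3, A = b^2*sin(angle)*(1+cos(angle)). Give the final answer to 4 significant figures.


b = 0.8740/3 = 0.291333 m
A = 0.291333^2 * sin(30 deg) * (1 + cos(30 deg))
A = 0.07919 m^2


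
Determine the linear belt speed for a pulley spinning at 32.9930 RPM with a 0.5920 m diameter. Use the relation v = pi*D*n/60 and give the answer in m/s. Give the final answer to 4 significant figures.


v = pi * 0.5920 * 32.9930 / 60
v = 1.023 m/s


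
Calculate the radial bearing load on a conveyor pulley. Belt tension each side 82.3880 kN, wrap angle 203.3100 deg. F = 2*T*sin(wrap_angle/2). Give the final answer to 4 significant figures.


F = 2 * 82.3880 * sin(203.3100/2 deg)
F = 161.4 kN


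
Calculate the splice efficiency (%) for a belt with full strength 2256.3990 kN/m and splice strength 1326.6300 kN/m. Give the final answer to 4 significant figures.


Eff = 1326.6300 / 2256.3990 * 100
Eff = 58.79 %


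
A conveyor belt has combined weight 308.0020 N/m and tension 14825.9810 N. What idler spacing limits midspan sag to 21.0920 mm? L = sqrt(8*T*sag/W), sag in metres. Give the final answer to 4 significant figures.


sag = 21.0920/1000 = 0.021092 m
L = sqrt(8 * 14825.9810 * 0.021092 / 308.0020)
L = 2.850 m


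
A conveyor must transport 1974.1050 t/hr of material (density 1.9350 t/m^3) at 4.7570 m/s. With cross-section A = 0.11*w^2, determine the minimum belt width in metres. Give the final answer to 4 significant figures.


A_req = 1974.1050 / (4.7570 * 1.9350 * 3600) = 0.0595736 m^2
w = sqrt(0.0595736 / 0.11)
w = 0.7359 m


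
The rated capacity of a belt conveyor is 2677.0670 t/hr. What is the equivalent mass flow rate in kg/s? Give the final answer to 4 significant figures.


m_dot = 2677.0670 * 1000 / 3600
m_dot = 743.6 kg/s


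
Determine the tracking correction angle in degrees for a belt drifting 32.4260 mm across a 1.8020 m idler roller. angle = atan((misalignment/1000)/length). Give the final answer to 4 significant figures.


misalign_m = 32.4260 / 1000 = 0.032426 m
angle = atan(0.032426 / 1.8020)
angle = 1.031 deg


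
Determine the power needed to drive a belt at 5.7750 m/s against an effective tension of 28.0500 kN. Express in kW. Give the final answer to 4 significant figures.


P = Te * v = 28.0500 * 5.7750
P = 162.0 kW


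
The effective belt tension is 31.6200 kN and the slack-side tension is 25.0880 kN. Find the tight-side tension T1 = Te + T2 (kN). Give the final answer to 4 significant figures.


T1 = Te + T2 = 31.6200 + 25.0880
T1 = 56.71 kN


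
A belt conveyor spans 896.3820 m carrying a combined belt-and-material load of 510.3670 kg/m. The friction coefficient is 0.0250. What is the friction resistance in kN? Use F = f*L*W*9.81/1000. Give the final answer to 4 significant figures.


F = 0.0250 * 896.3820 * 510.3670 * 9.81 / 1000
F = 112.2 kN


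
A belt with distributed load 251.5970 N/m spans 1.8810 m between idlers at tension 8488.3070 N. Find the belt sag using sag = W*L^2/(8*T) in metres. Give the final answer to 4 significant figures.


sag = 251.5970 * 1.8810^2 / (8 * 8488.3070)
sag = 0.01311 m


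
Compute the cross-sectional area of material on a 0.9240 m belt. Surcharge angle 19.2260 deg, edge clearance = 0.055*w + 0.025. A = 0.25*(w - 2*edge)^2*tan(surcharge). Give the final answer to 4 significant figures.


edge = 0.055*0.9240 + 0.025 = 0.07582 m
ew = 0.9240 - 2*0.07582 = 0.77236 m
A = 0.25 * 0.77236^2 * tan(19.2260 deg)
A = 0.05201 m^2


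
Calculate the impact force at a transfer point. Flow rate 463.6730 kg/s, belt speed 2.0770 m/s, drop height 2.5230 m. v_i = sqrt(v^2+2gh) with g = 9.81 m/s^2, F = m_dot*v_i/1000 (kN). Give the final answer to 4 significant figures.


v_i = sqrt(2.0770^2 + 2*9.81*2.5230) = 7.33588 m/s
F = 463.6730 * 7.33588 / 1000
F = 3.401 kN


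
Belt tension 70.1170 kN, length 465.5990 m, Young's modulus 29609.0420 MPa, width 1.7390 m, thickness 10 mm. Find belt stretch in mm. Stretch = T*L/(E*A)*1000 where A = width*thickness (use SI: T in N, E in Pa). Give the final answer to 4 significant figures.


A = 1.7390 * 0.01 = 0.01739 m^2
Stretch = 70.1170*1000 * 465.5990 / (29609.0420e6 * 0.01739) * 1000
Stretch = 63.40 mm


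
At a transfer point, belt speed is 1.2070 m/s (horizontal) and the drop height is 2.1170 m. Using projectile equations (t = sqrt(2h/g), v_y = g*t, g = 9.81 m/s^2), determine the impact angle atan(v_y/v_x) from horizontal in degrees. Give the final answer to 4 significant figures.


t = sqrt(2*2.1170/9.81) = 0.656963 s
v_y = 9.81 * 0.656963 = 6.44481 m/s
angle = atan(6.44481 / 1.2070) = 79.39 deg


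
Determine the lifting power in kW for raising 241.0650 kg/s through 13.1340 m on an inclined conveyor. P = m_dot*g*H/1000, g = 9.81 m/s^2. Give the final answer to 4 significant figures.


P = 241.0650 * 9.81 * 13.1340 / 1000
P = 31.06 kW


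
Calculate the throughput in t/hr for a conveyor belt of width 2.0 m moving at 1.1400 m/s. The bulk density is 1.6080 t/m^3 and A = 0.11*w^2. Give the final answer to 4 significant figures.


A = 0.11 * 2.0^2 = 0.44 m^2
C = 0.44 * 1.1400 * 1.6080 * 3600
C = 2904 t/hr


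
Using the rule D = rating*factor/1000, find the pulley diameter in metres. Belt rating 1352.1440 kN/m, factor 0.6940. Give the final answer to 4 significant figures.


D = 1352.1440 * 0.6940 / 1000
D = 0.9384 m


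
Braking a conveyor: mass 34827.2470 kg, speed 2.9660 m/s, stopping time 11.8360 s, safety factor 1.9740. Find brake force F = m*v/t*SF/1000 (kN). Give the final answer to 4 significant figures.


F = 34827.2470 * 2.9660 / 11.8360 * 1.9740 / 1000
F = 17.23 kN


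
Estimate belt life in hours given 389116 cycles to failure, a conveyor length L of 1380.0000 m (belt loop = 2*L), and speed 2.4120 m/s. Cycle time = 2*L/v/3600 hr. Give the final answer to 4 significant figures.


cycle_time = 2 * 1380.0000 / 2.4120 / 3600 = 0.317855 hr
life = 389116 * 0.317855 = 123700 hours


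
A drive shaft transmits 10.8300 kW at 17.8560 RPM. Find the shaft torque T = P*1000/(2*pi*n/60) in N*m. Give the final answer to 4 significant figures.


omega = 2*pi*17.8560/60 = 1.86988 rad/s
T = 10.8300*1000 / 1.86988
T = 5792 N*m


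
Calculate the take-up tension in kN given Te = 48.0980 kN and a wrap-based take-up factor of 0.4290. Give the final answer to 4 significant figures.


T_tu = 48.0980 * 0.4290
T_tu = 20.63 kN


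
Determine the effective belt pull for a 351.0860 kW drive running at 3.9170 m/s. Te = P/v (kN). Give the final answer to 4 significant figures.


Te = P / v = 351.0860 / 3.9170
Te = 89.63 kN


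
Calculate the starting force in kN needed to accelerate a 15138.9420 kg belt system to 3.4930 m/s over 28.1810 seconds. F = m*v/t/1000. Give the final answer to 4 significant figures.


F = 15138.9420 * 3.4930 / 28.1810 / 1000
F = 1.876 kN


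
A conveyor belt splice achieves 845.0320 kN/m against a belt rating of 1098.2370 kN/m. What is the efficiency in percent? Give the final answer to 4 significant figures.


Eff = 845.0320 / 1098.2370 * 100
Eff = 76.94 %


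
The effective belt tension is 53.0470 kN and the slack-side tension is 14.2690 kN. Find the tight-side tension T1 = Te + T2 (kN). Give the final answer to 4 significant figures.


T1 = Te + T2 = 53.0470 + 14.2690
T1 = 67.32 kN


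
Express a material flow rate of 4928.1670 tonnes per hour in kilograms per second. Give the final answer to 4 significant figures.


m_dot = 4928.1670 * 1000 / 3600
m_dot = 1369 kg/s


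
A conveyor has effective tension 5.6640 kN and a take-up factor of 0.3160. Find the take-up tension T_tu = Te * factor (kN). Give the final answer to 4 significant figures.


T_tu = 5.6640 * 0.3160
T_tu = 1.790 kN


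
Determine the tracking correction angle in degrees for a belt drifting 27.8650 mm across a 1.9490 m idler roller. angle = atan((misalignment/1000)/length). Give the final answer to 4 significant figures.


misalign_m = 27.8650 / 1000 = 0.027865 m
angle = atan(0.027865 / 1.9490)
angle = 0.8191 deg


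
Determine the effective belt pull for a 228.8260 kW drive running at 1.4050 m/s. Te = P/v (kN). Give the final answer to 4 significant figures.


Te = P / v = 228.8260 / 1.4050
Te = 162.9 kN


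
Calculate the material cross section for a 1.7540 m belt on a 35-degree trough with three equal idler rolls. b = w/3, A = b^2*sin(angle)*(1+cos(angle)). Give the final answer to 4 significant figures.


b = 1.7540/3 = 0.584667 m
A = 0.584667^2 * sin(35 deg) * (1 + cos(35 deg))
A = 0.3567 m^2


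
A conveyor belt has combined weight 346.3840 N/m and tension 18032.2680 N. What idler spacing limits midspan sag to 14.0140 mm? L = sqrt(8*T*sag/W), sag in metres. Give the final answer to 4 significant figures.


sag = 14.0140/1000 = 0.014014 m
L = sqrt(8 * 18032.2680 * 0.014014 / 346.3840)
L = 2.416 m


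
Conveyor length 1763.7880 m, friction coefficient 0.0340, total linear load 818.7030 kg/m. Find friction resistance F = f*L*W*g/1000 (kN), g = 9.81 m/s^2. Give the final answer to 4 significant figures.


F = 0.0340 * 1763.7880 * 818.7030 * 9.81 / 1000
F = 481.6 kN


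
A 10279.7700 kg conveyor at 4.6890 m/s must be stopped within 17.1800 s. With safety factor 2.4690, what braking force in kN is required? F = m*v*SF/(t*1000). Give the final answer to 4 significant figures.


F = 10279.7700 * 4.6890 / 17.1800 * 2.4690 / 1000
F = 6.927 kN


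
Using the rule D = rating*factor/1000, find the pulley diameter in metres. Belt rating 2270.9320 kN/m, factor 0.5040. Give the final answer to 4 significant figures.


D = 2270.9320 * 0.5040 / 1000
D = 1.145 m


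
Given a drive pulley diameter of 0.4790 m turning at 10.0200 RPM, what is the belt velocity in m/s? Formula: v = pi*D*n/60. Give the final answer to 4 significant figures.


v = pi * 0.4790 * 10.0200 / 60
v = 0.2513 m/s


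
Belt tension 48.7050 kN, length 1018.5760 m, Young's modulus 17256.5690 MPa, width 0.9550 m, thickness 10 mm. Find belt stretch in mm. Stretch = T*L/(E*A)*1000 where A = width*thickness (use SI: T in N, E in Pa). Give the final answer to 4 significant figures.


A = 0.9550 * 0.01 = 0.00955 m^2
Stretch = 48.7050*1000 * 1018.5760 / (17256.5690e6 * 0.00955) * 1000
Stretch = 301.0 mm


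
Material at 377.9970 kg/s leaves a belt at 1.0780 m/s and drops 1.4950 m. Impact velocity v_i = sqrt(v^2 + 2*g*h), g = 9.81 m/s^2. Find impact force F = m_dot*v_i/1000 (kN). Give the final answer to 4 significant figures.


v_i = sqrt(1.0780^2 + 2*9.81*1.4950) = 5.52214 m/s
F = 377.9970 * 5.52214 / 1000
F = 2.087 kN


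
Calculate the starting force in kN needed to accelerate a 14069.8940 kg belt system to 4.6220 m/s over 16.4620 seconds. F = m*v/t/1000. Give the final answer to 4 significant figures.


F = 14069.8940 * 4.6220 / 16.4620 / 1000
F = 3.950 kN


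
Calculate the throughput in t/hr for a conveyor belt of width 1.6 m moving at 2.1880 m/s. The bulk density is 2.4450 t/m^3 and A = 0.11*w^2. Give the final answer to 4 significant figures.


A = 0.11 * 1.6^2 = 0.2816 m^2
C = 0.2816 * 2.1880 * 2.4450 * 3600
C = 5423 t/hr


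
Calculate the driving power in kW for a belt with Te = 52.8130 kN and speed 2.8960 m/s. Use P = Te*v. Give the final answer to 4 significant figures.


P = Te * v = 52.8130 * 2.8960
P = 152.9 kW


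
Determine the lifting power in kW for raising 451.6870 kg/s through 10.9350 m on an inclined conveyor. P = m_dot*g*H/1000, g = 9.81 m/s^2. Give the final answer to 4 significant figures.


P = 451.6870 * 9.81 * 10.9350 / 1000
P = 48.45 kW


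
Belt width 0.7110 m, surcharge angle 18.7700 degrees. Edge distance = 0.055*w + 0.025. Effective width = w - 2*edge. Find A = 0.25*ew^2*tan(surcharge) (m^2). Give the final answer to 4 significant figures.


edge = 0.055*0.7110 + 0.025 = 0.064105 m
ew = 0.7110 - 2*0.064105 = 0.58279 m
A = 0.25 * 0.58279^2 * tan(18.7700 deg)
A = 0.02886 m^2


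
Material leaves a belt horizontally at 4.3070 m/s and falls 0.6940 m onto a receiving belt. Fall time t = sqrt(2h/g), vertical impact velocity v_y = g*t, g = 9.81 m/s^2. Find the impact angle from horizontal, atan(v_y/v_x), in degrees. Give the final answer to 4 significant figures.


t = sqrt(2*0.6940/9.81) = 0.376149 s
v_y = 9.81 * 0.376149 = 3.69002 m/s
angle = atan(3.69002 / 4.3070) = 40.59 deg


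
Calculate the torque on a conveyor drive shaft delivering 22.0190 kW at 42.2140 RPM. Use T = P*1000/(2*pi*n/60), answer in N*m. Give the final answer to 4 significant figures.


omega = 2*pi*42.2140/60 = 4.42064 rad/s
T = 22.0190*1000 / 4.42064
T = 4981 N*m


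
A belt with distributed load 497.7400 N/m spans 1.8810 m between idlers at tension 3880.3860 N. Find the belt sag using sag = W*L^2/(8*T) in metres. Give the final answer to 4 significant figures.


sag = 497.7400 * 1.8810^2 / (8 * 3880.3860)
sag = 0.05673 m


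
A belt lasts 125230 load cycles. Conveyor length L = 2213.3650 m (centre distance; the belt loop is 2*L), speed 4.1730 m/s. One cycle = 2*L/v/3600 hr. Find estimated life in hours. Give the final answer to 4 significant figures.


cycle_time = 2 * 2213.3650 / 4.1730 / 3600 = 0.294667 hr
life = 125230 * 0.294667 = 36900 hours


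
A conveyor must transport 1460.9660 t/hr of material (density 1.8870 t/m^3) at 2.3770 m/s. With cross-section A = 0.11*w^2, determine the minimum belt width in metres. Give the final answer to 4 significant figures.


A_req = 1460.9660 / (2.3770 * 1.8870 * 3600) = 0.0904767 m^2
w = sqrt(0.0904767 / 0.11)
w = 0.9069 m


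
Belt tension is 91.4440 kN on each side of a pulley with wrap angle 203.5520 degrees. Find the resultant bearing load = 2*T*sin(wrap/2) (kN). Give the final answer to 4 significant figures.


F = 2 * 91.4440 * sin(203.5520/2 deg)
F = 179.0 kN


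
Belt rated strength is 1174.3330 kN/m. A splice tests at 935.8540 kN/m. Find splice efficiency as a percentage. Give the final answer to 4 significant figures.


Eff = 935.8540 / 1174.3330 * 100
Eff = 79.69 %


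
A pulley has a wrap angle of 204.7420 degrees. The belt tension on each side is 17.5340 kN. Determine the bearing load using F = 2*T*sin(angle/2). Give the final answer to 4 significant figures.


F = 2 * 17.5340 * sin(204.7420/2 deg)
F = 34.25 kN


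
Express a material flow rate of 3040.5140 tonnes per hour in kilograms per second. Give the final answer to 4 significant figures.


m_dot = 3040.5140 * 1000 / 3600
m_dot = 844.6 kg/s


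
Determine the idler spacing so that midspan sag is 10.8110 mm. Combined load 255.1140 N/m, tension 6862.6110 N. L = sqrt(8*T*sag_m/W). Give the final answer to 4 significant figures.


sag = 10.8110/1000 = 0.010811 m
L = sqrt(8 * 6862.6110 * 0.010811 / 255.1140)
L = 1.525 m


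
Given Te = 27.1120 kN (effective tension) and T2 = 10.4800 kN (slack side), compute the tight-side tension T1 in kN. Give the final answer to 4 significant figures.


T1 = Te + T2 = 27.1120 + 10.4800
T1 = 37.59 kN


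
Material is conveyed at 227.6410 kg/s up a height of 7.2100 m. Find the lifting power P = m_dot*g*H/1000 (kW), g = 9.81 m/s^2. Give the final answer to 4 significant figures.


P = 227.6410 * 9.81 * 7.2100 / 1000
P = 16.10 kW


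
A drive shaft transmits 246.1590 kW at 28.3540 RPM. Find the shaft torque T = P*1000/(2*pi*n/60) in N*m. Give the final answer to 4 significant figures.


omega = 2*pi*28.3540/60 = 2.96922 rad/s
T = 246.1590*1000 / 2.96922
T = 82900 N*m


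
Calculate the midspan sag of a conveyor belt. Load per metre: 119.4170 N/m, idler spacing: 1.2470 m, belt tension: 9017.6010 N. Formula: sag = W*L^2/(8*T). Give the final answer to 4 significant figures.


sag = 119.4170 * 1.2470^2 / (8 * 9017.6010)
sag = 0.002574 m


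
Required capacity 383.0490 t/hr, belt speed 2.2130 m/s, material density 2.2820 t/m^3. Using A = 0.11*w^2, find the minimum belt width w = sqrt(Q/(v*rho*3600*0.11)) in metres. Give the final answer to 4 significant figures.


A_req = 383.0490 / (2.2130 * 2.2820 * 3600) = 0.0210695 m^2
w = sqrt(0.0210695 / 0.11)
w = 0.4377 m


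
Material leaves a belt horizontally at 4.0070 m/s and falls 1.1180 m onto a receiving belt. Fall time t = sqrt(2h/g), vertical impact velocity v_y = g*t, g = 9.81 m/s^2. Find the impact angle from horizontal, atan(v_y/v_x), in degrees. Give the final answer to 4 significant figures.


t = sqrt(2*1.1180/9.81) = 0.477421 s
v_y = 9.81 * 0.477421 = 4.6835 m/s
angle = atan(4.6835 / 4.0070) = 49.45 deg


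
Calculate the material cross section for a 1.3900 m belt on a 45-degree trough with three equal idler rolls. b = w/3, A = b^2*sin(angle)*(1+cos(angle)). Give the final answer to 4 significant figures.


b = 1.3900/3 = 0.463333 m
A = 0.463333^2 * sin(45 deg) * (1 + cos(45 deg))
A = 0.2591 m^2


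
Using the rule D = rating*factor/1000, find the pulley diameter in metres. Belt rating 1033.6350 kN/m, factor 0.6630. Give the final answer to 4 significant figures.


D = 1033.6350 * 0.6630 / 1000
D = 0.6853 m


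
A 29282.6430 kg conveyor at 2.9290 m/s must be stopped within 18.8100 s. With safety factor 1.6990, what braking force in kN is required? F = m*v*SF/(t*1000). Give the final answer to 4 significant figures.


F = 29282.6430 * 2.9290 / 18.8100 * 1.6990 / 1000
F = 7.747 kN


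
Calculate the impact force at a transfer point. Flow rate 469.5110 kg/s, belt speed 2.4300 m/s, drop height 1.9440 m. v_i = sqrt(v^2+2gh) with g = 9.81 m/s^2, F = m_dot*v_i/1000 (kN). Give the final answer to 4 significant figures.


v_i = sqrt(2.4300^2 + 2*9.81*1.9440) = 6.63673 m/s
F = 469.5110 * 6.63673 / 1000
F = 3.116 kN


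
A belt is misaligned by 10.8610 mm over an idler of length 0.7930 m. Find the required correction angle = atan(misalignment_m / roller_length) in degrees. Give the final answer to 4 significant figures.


misalign_m = 10.8610 / 1000 = 0.010861 m
angle = atan(0.010861 / 0.7930)
angle = 0.7847 deg


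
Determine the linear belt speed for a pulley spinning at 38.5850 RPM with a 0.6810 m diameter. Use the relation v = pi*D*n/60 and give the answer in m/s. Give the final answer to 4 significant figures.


v = pi * 0.6810 * 38.5850 / 60
v = 1.376 m/s


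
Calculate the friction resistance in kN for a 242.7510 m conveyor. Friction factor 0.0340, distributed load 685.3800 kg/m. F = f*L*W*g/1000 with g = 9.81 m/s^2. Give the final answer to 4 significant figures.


F = 0.0340 * 242.7510 * 685.3800 * 9.81 / 1000
F = 55.49 kN


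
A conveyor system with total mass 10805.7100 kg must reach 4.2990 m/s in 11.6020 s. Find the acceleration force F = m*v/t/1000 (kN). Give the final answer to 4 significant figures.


F = 10805.7100 * 4.2990 / 11.6020 / 1000
F = 4.004 kN


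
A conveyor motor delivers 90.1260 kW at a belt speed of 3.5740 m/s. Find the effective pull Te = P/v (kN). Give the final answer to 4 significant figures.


Te = P / v = 90.1260 / 3.5740
Te = 25.22 kN


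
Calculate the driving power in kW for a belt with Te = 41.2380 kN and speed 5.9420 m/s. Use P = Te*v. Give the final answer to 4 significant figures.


P = Te * v = 41.2380 * 5.9420
P = 245.0 kW


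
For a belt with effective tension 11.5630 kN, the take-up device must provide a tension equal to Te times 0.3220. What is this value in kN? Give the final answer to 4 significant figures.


T_tu = 11.5630 * 0.3220
T_tu = 3.723 kN


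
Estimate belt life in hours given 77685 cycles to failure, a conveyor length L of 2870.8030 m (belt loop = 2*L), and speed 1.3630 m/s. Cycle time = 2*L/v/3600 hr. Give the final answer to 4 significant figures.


cycle_time = 2 * 2870.8030 / 1.3630 / 3600 = 1.17013 hr
life = 77685 * 1.17013 = 90900 hours


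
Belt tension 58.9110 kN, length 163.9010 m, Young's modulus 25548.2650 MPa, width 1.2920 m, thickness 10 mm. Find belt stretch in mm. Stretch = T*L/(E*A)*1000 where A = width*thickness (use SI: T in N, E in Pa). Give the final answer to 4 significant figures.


A = 1.2920 * 0.01 = 0.01292 m^2
Stretch = 58.9110*1000 * 163.9010 / (25548.2650e6 * 0.01292) * 1000
Stretch = 29.25 mm


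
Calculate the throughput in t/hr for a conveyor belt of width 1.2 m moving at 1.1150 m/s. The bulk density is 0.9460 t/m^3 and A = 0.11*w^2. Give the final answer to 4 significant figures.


A = 0.11 * 1.2^2 = 0.1584 m^2
C = 0.1584 * 1.1150 * 0.9460 * 3600
C = 601.5 t/hr


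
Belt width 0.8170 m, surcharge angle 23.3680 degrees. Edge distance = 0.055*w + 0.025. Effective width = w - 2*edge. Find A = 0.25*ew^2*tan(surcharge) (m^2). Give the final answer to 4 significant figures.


edge = 0.055*0.8170 + 0.025 = 0.069935 m
ew = 0.8170 - 2*0.069935 = 0.67713 m
A = 0.25 * 0.67713^2 * tan(23.3680 deg)
A = 0.04953 m^2


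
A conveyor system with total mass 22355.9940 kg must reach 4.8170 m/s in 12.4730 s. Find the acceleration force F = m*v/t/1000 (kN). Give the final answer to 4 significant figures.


F = 22355.9940 * 4.8170 / 12.4730 / 1000
F = 8.634 kN


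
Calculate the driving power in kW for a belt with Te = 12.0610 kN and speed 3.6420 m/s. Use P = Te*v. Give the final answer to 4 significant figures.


P = Te * v = 12.0610 * 3.6420
P = 43.93 kW


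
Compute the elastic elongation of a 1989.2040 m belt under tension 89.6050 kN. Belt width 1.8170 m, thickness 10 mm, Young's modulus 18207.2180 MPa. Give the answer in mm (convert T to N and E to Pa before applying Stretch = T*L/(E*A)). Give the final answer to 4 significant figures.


A = 1.8170 * 0.01 = 0.01817 m^2
Stretch = 89.6050*1000 * 1989.2040 / (18207.2180e6 * 0.01817) * 1000
Stretch = 538.8 mm


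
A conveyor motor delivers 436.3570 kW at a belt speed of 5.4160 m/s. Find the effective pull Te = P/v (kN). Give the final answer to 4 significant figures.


Te = P / v = 436.3570 / 5.4160
Te = 80.57 kN


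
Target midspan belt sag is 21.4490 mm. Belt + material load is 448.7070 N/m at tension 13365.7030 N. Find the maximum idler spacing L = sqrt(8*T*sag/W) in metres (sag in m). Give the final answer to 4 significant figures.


sag = 21.4490/1000 = 0.021449 m
L = sqrt(8 * 13365.7030 * 0.021449 / 448.7070)
L = 2.261 m


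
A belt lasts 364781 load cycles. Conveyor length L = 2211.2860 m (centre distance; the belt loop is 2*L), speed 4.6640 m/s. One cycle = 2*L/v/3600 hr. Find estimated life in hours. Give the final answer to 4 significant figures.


cycle_time = 2 * 2211.2860 / 4.6640 / 3600 = 0.263399 hr
life = 364781 * 0.263399 = 96080 hours


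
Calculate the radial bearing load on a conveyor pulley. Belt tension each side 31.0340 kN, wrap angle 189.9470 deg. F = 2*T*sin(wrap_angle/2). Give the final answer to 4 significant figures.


F = 2 * 31.0340 * sin(189.9470/2 deg)
F = 61.83 kN


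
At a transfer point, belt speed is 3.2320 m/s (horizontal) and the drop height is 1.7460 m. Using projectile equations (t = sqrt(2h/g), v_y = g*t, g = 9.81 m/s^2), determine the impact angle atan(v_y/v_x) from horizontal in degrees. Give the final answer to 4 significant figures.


t = sqrt(2*1.7460/9.81) = 0.596627 s
v_y = 9.81 * 0.596627 = 5.85291 m/s
angle = atan(5.85291 / 3.2320) = 61.09 deg


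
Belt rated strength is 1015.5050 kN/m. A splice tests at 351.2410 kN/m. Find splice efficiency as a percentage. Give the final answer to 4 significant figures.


Eff = 351.2410 / 1015.5050 * 100
Eff = 34.59 %


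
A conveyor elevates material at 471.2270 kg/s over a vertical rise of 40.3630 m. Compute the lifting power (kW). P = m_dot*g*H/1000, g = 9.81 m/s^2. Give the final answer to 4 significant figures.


P = 471.2270 * 9.81 * 40.3630 / 1000
P = 186.6 kW


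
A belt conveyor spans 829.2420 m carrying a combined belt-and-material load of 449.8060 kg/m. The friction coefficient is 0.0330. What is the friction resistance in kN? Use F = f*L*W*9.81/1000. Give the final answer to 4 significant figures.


F = 0.0330 * 829.2420 * 449.8060 * 9.81 / 1000
F = 120.8 kN


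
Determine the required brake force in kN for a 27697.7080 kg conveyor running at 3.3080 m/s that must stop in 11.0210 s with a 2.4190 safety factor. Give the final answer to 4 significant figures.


F = 27697.7080 * 3.3080 / 11.0210 * 2.4190 / 1000
F = 20.11 kN


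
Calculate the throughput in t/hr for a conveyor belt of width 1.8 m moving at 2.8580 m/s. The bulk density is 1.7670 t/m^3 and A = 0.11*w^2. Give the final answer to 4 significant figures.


A = 0.11 * 1.8^2 = 0.3564 m^2
C = 0.3564 * 2.8580 * 1.7670 * 3600
C = 6479 t/hr


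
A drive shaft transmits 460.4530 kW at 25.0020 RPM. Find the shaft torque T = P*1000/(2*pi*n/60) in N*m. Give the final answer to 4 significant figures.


omega = 2*pi*25.0020/60 = 2.6182 rad/s
T = 460.4530*1000 / 2.6182
T = 175900 N*m


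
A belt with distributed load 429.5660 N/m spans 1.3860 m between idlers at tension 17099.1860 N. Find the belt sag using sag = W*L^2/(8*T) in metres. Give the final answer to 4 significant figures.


sag = 429.5660 * 1.3860^2 / (8 * 17099.1860)
sag = 0.006032 m


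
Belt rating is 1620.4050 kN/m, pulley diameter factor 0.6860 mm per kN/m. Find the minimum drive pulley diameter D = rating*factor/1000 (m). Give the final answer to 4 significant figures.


D = 1620.4050 * 0.6860 / 1000
D = 1.112 m


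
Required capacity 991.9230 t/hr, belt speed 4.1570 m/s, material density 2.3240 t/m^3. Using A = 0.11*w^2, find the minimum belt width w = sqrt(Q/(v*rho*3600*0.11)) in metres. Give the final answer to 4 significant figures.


A_req = 991.9230 / (4.1570 * 2.3240 * 3600) = 0.0285206 m^2
w = sqrt(0.0285206 / 0.11)
w = 0.5092 m


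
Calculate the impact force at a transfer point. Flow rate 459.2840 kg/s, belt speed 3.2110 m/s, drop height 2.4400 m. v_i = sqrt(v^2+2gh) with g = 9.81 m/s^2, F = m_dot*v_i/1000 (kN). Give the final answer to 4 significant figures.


v_i = sqrt(3.2110^2 + 2*9.81*2.4400) = 7.6278 m/s
F = 459.2840 * 7.6278 / 1000
F = 3.503 kN


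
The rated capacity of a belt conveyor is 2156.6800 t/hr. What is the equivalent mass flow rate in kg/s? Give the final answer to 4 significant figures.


m_dot = 2156.6800 * 1000 / 3600
m_dot = 599.1 kg/s


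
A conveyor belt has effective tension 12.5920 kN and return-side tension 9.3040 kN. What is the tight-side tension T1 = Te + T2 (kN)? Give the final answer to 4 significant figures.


T1 = Te + T2 = 12.5920 + 9.3040
T1 = 21.90 kN


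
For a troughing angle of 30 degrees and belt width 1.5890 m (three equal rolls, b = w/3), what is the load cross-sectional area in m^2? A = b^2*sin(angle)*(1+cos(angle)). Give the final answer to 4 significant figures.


b = 1.5890/3 = 0.529667 m
A = 0.529667^2 * sin(30 deg) * (1 + cos(30 deg))
A = 0.2618 m^2


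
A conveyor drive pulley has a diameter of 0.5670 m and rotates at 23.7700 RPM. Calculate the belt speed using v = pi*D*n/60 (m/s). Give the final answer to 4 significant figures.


v = pi * 0.5670 * 23.7700 / 60
v = 0.7057 m/s


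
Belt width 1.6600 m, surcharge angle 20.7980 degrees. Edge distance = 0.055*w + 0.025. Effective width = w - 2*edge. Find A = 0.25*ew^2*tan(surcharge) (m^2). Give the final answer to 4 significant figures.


edge = 0.055*1.6600 + 0.025 = 0.1163 m
ew = 1.6600 - 2*0.1163 = 1.4274 m
A = 0.25 * 1.4274^2 * tan(20.7980 deg)
A = 0.1935 m^2


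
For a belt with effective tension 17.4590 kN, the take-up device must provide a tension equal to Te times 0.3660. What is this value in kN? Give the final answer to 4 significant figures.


T_tu = 17.4590 * 0.3660
T_tu = 6.390 kN


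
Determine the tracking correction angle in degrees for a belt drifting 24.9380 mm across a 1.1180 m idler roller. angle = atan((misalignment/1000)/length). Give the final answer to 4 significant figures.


misalign_m = 24.9380 / 1000 = 0.024938 m
angle = atan(0.024938 / 1.1180)
angle = 1.278 deg


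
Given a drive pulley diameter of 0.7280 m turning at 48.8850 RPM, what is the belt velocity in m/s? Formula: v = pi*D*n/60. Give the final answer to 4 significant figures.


v = pi * 0.7280 * 48.8850 / 60
v = 1.863 m/s


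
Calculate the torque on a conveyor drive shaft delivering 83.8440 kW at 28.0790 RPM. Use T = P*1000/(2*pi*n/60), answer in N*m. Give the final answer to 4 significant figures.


omega = 2*pi*28.0790/60 = 2.94043 rad/s
T = 83.8440*1000 / 2.94043
T = 28510 N*m


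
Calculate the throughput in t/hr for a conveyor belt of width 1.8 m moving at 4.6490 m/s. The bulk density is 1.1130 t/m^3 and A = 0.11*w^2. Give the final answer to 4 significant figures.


A = 0.11 * 1.8^2 = 0.3564 m^2
C = 0.3564 * 4.6490 * 1.1130 * 3600
C = 6639 t/hr


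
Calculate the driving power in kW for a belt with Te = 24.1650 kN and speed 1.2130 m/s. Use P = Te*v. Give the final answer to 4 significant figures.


P = Te * v = 24.1650 * 1.2130
P = 29.31 kW


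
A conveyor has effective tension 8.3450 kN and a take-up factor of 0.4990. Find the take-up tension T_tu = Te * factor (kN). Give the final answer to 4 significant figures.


T_tu = 8.3450 * 0.4990
T_tu = 4.164 kN


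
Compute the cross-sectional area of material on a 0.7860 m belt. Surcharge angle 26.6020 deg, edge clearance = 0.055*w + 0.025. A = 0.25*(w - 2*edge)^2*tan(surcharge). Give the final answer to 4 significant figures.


edge = 0.055*0.7860 + 0.025 = 0.06823 m
ew = 0.7860 - 2*0.06823 = 0.64954 m
A = 0.25 * 0.64954^2 * tan(26.6020 deg)
A = 0.05282 m^2


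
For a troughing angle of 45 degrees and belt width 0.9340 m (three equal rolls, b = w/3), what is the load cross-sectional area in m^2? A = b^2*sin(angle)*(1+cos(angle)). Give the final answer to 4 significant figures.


b = 0.9340/3 = 0.311333 m
A = 0.311333^2 * sin(45 deg) * (1 + cos(45 deg))
A = 0.1170 m^2


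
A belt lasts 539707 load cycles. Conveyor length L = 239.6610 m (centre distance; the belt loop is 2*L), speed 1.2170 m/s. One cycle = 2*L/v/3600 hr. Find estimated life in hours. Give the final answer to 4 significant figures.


cycle_time = 2 * 239.6610 / 1.2170 / 3600 = 0.109404 hr
life = 539707 * 0.109404 = 59050 hours


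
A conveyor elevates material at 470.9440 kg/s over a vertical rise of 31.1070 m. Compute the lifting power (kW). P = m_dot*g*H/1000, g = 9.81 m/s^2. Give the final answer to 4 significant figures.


P = 470.9440 * 9.81 * 31.1070 / 1000
P = 143.7 kW


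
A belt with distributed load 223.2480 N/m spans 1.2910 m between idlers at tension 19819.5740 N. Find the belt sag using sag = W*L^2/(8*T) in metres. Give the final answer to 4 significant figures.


sag = 223.2480 * 1.2910^2 / (8 * 19819.5740)
sag = 0.002347 m


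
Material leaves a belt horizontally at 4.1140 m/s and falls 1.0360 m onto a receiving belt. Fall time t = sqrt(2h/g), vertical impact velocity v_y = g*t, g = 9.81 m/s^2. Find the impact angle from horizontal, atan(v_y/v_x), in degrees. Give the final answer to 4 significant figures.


t = sqrt(2*1.0360/9.81) = 0.459579 s
v_y = 9.81 * 0.459579 = 4.50847 m/s
angle = atan(4.50847 / 4.1140) = 47.62 deg


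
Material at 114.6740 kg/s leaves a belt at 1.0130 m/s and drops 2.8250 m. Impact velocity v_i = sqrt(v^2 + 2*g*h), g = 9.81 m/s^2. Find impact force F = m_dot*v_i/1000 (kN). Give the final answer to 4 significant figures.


v_i = sqrt(1.0130^2 + 2*9.81*2.8250) = 7.5135 m/s
F = 114.6740 * 7.5135 / 1000
F = 0.8616 kN


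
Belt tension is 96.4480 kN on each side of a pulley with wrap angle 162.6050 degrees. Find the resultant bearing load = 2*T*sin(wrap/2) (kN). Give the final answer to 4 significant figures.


F = 2 * 96.4480 * sin(162.6050/2 deg)
F = 190.7 kN


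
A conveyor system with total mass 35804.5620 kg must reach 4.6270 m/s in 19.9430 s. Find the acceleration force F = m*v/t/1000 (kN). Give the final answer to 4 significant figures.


F = 35804.5620 * 4.6270 / 19.9430 / 1000
F = 8.307 kN


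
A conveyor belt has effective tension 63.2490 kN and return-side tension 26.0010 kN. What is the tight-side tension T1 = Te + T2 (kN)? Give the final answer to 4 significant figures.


T1 = Te + T2 = 63.2490 + 26.0010
T1 = 89.25 kN


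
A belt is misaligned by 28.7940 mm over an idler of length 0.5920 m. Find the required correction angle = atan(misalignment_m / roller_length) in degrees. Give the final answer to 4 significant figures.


misalign_m = 28.7940 / 1000 = 0.028794 m
angle = atan(0.028794 / 0.5920)
angle = 2.785 deg


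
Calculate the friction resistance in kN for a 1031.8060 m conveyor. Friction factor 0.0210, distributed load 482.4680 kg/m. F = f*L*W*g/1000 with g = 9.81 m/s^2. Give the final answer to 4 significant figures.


F = 0.0210 * 1031.8060 * 482.4680 * 9.81 / 1000
F = 102.6 kN


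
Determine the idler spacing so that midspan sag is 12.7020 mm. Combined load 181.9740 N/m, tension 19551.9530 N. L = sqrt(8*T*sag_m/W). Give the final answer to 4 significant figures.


sag = 12.7020/1000 = 0.012702 m
L = sqrt(8 * 19551.9530 * 0.012702 / 181.9740)
L = 3.304 m


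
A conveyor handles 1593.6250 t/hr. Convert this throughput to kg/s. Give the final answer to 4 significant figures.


m_dot = 1593.6250 * 1000 / 3600
m_dot = 442.7 kg/s


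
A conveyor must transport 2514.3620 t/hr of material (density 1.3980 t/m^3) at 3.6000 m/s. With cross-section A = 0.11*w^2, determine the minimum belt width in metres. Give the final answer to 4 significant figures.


A_req = 2514.3620 / (3.6000 * 1.3980 * 3600) = 0.138776 m^2
w = sqrt(0.138776 / 0.11)
w = 1.123 m


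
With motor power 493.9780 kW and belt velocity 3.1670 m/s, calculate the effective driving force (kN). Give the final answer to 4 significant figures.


Te = P / v = 493.9780 / 3.1670
Te = 156.0 kN


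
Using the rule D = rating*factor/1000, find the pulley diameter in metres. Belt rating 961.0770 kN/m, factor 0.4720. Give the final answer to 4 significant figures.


D = 961.0770 * 0.4720 / 1000
D = 0.4536 m


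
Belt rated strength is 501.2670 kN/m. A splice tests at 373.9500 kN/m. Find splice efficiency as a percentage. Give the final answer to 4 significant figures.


Eff = 373.9500 / 501.2670 * 100
Eff = 74.60 %


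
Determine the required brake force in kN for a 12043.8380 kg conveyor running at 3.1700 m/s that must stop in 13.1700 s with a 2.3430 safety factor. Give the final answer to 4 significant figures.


F = 12043.8380 * 3.1700 / 13.1700 * 2.3430 / 1000
F = 6.792 kN


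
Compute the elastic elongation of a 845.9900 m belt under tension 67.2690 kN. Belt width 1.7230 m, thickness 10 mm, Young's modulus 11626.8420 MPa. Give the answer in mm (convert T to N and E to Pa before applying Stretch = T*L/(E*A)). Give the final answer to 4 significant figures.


A = 1.7230 * 0.01 = 0.01723 m^2
Stretch = 67.2690*1000 * 845.9900 / (11626.8420e6 * 0.01723) * 1000
Stretch = 284.1 mm


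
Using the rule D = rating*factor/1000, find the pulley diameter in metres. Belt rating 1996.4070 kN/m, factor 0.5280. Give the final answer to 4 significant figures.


D = 1996.4070 * 0.5280 / 1000
D = 1.054 m


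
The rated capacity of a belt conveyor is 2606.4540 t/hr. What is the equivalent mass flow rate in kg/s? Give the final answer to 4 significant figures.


m_dot = 2606.4540 * 1000 / 3600
m_dot = 724.0 kg/s


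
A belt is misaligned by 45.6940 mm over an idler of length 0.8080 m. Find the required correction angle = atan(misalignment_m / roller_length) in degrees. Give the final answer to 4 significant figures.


misalign_m = 45.6940 / 1000 = 0.045694 m
angle = atan(0.045694 / 0.8080)
angle = 3.237 deg


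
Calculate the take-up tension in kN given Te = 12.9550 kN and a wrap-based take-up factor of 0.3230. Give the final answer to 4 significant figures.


T_tu = 12.9550 * 0.3230
T_tu = 4.184 kN


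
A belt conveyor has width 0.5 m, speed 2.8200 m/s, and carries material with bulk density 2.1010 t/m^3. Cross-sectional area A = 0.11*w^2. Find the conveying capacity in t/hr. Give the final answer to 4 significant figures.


A = 0.11 * 0.5^2 = 0.0275 m^2
C = 0.0275 * 2.8200 * 2.1010 * 3600
C = 586.6 t/hr


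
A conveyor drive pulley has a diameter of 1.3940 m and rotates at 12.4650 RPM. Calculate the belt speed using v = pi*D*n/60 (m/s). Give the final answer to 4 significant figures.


v = pi * 1.3940 * 12.4650 / 60
v = 0.9098 m/s


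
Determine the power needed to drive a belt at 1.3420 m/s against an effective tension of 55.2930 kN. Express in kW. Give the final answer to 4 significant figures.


P = Te * v = 55.2930 * 1.3420
P = 74.20 kW


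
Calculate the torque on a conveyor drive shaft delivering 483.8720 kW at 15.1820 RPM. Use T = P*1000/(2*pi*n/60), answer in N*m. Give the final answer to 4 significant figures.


omega = 2*pi*15.1820/60 = 1.58986 rad/s
T = 483.8720*1000 / 1.58986
T = 304300 N*m


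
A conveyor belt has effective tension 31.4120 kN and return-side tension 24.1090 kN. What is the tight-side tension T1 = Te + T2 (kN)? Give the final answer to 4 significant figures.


T1 = Te + T2 = 31.4120 + 24.1090
T1 = 55.52 kN


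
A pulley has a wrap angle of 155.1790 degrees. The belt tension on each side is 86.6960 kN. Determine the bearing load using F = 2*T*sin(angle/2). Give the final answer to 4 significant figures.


F = 2 * 86.6960 * sin(155.1790/2 deg)
F = 169.3 kN
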